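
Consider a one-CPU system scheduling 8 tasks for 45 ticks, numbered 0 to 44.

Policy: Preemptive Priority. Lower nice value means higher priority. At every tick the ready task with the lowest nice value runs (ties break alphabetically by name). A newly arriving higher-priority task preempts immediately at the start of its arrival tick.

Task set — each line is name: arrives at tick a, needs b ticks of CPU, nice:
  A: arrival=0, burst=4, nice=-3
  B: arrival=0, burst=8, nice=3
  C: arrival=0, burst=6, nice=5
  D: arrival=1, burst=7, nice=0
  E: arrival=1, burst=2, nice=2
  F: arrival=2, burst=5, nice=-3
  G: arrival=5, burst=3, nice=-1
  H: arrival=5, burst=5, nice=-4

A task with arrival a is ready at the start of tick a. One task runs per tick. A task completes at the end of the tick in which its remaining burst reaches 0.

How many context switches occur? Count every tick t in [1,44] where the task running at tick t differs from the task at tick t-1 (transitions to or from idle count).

context switches = 9

t=0: ready={A,B,C} → run A
t=1: ready={A,B,C,D,E} → run A
t=2: ready={A,B,C,D,E,F} → run A
t=3: ready={A,B,C,D,E,F} → run A
t=4: ready={B,C,D,E,F} → run F
t=5: ready={B,C,D,E,F,G,H} → run H
t=6: ready={B,C,D,E,F,G,H} → run H
t=7: ready={B,C,D,E,F,G,H} → run H
t=8: ready={B,C,D,E,F,G,H} → run H
t=9: ready={B,C,D,E,F,G,H} → run H
t=10: ready={B,C,D,E,F,G} → run F
t=11: ready={B,C,D,E,F,G} → run F
t=12: ready={B,C,D,E,F,G} → run F
t=13: ready={B,C,D,E,F,G} → run F
t=14: ready={B,C,D,E,G} → run G
t=15: ready={B,C,D,E,G} → run G
t=16: ready={B,C,D,E,G} → run G
t=17: ready={B,C,D,E} → run D
t=18: ready={B,C,D,E} → run D
t=19: ready={B,C,D,E} → run D
t=20: ready={B,C,D,E} → run D
t=21: ready={B,C,D,E} → run D
t=22: ready={B,C,D,E} → run D
t=23: ready={B,C,D,E} → run D
t=24: ready={B,C,E} → run E
t=25: ready={B,C,E} → run E
t=26: ready={B,C} → run B
t=27: ready={B,C} → run B
t=28: ready={B,C} → run B
t=29: ready={B,C} → run B
t=30: ready={B,C} → run B
t=31: ready={B,C} → run B
t=32: ready={B,C} → run B
t=33: ready={B,C} → run B
t=34: ready={C} → run C
t=35: ready={C} → run C
t=36: ready={C} → run C
t=37: ready={C} → run C
t=38: ready={C} → run C
t=39: ready={C} → run C
t=40: (idle)
t=41: (idle)
t=42: (idle)
t=43: (idle)
t=44: (idle)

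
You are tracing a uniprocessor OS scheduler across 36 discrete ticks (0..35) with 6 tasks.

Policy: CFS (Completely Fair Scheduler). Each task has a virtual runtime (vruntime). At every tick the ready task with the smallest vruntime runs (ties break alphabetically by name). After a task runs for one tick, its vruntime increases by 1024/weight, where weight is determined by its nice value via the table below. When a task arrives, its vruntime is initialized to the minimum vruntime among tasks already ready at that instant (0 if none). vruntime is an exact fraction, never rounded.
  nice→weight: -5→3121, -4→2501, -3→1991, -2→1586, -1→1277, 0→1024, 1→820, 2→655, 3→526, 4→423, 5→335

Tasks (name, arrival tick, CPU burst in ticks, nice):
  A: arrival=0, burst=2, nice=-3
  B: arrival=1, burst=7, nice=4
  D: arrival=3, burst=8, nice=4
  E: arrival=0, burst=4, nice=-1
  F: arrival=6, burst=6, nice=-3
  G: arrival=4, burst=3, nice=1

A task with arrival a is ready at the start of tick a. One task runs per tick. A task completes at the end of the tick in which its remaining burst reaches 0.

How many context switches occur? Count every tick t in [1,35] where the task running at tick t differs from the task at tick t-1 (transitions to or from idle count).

t=0: vr[A=0 E=0] → run A
t=1: vr[A=1024/1991 B=0 E=0] → run B
t=2: vr[A=1024/1991 B=1024/423 E=0] → run E
t=3: vr[A=1024/1991 B=1024/423 D=1024/1991 E=1024/1277] → run A
t=4: vr[B=1024/423 D=1024/1991 E=1024/1277 G=1024/1991] → run D
t=5: vr[B=1024/423 D=2471936/842193 E=1024/1277 G=1024/1991] → run G
t=6: vr[B=1024/423 D=2471936/842193 E=1024/1277 F=1024/1277 G=719616/408155] → run E
t=7: vr[B=1024/423 D=2471936/842193 E=2048/1277 F=1024/1277 G=719616/408155] → run F
t=8: vr[B=1024/423 D=2471936/842193 E=2048/1277 F=3346432/2542507 G=719616/408155] → run F
t=9: vr[B=1024/423 D=2471936/842193 E=2048/1277 F=4654080/2542507 G=719616/408155] → run E
t=10: vr[B=1024/423 D=2471936/842193 E=3072/1277 F=4654080/2542507 G=719616/408155] → run G
t=11: vr[B=1024/423 D=2471936/842193 E=3072/1277 F=4654080/2542507 G=1229312/408155] → run F
t=12: vr[B=1024/423 D=2471936/842193 E=3072/1277 F=5961728/2542507 G=1229312/408155] → run F
t=13: vr[B=1024/423 D=2471936/842193 E=3072/1277 F=7269376/2542507 G=1229312/408155] → run E
t=14: vr[B=1024/423 D=2471936/842193 F=7269376/2542507 G=1229312/408155] → run B
t=15: vr[B=2048/423 D=2471936/842193 F=7269376/2542507 G=1229312/408155] → run F
t=16: vr[B=2048/423 D=2471936/842193 F=8577024/2542507 G=1229312/408155] → run D
t=17: vr[B=2048/423 D=4510720/842193 F=8577024/2542507 G=1229312/408155] → run G
t=18: vr[B=2048/423 D=4510720/842193 F=8577024/2542507] → run F
t=19: vr[B=2048/423 D=4510720/842193] → run B
t=20: vr[B=1024/141 D=4510720/842193] → run D
t=21: vr[B=1024/141 D=2183168/280731] → run B
t=22: vr[B=4096/423 D=2183168/280731] → run D
t=23: vr[B=4096/423 D=8588288/842193] → run B
t=24: vr[B=5120/423 D=8588288/842193] → run D
t=25: vr[B=5120/423 D=10627072/842193] → run B
t=26: vr[B=2048/141 D=10627072/842193] → run D
t=27: vr[B=2048/141 D=4221952/280731] → run B
t=28: vr[D=4221952/280731] → run D
t=29: vr[D=14704640/842193] → run D
t=30: (idle)
t=31: (idle)
t=32: (idle)
t=33: (idle)
t=34: (idle)
t=35: (idle)

context switches = 27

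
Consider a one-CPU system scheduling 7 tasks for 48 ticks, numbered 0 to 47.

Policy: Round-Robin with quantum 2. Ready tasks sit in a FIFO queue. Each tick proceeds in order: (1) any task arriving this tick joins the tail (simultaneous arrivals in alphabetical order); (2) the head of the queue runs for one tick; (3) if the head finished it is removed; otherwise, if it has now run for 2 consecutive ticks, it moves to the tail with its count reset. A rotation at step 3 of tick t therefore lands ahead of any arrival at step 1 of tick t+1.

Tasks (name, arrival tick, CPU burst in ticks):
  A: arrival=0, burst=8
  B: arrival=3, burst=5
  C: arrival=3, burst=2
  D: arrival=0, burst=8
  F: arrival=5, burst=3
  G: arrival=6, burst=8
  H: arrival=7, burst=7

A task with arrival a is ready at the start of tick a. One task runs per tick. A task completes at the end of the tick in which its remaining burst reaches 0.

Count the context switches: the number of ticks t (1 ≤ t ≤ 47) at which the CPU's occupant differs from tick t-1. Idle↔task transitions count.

context switches = 22

t=0: queue=[A,D] q_used=0 → run A
t=1: queue=[A,D] q_used=1 → run A
t=2: queue=[D,A] q_used=0 → run D
t=3: queue=[D,A,B,C] q_used=1 → run D
t=4: queue=[A,B,C,D] q_used=0 → run A
t=5: queue=[A,B,C,D,F] q_used=1 → run A
t=6: queue=[B,C,D,F,A,G] q_used=0 → run B
t=7: queue=[B,C,D,F,A,G,H] q_used=1 → run B
t=8: queue=[C,D,F,A,G,H,B] q_used=0 → run C
t=9: queue=[C,D,F,A,G,H,B] q_used=1 → run C
t=10: queue=[D,F,A,G,H,B] q_used=0 → run D
t=11: queue=[D,F,A,G,H,B] q_used=1 → run D
t=12: queue=[F,A,G,H,B,D] q_used=0 → run F
t=13: queue=[F,A,G,H,B,D] q_used=1 → run F
t=14: queue=[A,G,H,B,D,F] q_used=0 → run A
t=15: queue=[A,G,H,B,D,F] q_used=1 → run A
t=16: queue=[G,H,B,D,F,A] q_used=0 → run G
t=17: queue=[G,H,B,D,F,A] q_used=1 → run G
t=18: queue=[H,B,D,F,A,G] q_used=0 → run H
t=19: queue=[H,B,D,F,A,G] q_used=1 → run H
t=20: queue=[B,D,F,A,G,H] q_used=0 → run B
t=21: queue=[B,D,F,A,G,H] q_used=1 → run B
t=22: queue=[D,F,A,G,H,B] q_used=0 → run D
t=23: queue=[D,F,A,G,H,B] q_used=1 → run D
t=24: queue=[F,A,G,H,B,D] q_used=0 → run F
t=25: queue=[A,G,H,B,D] q_used=0 → run A
t=26: queue=[A,G,H,B,D] q_used=1 → run A
t=27: queue=[G,H,B,D] q_used=0 → run G
t=28: queue=[G,H,B,D] q_used=1 → run G
t=29: queue=[H,B,D,G] q_used=0 → run H
t=30: queue=[H,B,D,G] q_used=1 → run H
t=31: queue=[B,D,G,H] q_used=0 → run B
t=32: queue=[D,G,H] q_used=0 → run D
t=33: queue=[D,G,H] q_used=1 → run D
t=34: queue=[G,H] q_used=0 → run G
t=35: queue=[G,H] q_used=1 → run G
t=36: queue=[H,G] q_used=0 → run H
t=37: queue=[H,G] q_used=1 → run H
t=38: queue=[G,H] q_used=0 → run G
t=39: queue=[G,H] q_used=1 → run G
t=40: queue=[H] q_used=0 → run H
t=41: (idle)
t=42: (idle)
t=43: (idle)
t=44: (idle)
t=45: (idle)
t=46: (idle)
t=47: (idle)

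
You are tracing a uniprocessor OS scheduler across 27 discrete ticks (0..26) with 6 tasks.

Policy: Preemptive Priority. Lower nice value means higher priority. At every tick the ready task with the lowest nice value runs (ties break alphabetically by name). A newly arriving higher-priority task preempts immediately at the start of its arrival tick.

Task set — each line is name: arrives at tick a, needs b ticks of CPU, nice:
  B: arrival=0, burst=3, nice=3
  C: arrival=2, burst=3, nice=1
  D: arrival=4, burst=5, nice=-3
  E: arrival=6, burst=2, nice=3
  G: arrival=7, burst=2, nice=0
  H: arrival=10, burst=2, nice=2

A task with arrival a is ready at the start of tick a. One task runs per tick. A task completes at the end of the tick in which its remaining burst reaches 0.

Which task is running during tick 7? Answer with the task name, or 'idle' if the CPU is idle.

running at tick 7 = D

t=0: ready={B} → run B
t=1: ready={B} → run B
t=2: ready={B,C} → run C
t=3: ready={B,C} → run C
t=4: ready={B,C,D} → run D
t=5: ready={B,C,D} → run D
t=6: ready={B,C,D,E} → run D
t=7: ready={B,C,D,E,G} → run D
t=8: ready={B,C,D,E,G} → run D
t=9: ready={B,C,E,G} → run G
t=10: ready={B,C,E,G,H} → run G
t=11: ready={B,C,E,H} → run C
t=12: ready={B,E,H} → run H
t=13: ready={B,E,H} → run H
t=14: ready={B,E} → run B
t=15: ready={E} → run E
t=16: ready={E} → run E
t=17: (idle)
t=18: (idle)
t=19: (idle)
t=20: (idle)
t=21: (idle)
t=22: (idle)
t=23: (idle)
t=24: (idle)
t=25: (idle)
t=26: (idle)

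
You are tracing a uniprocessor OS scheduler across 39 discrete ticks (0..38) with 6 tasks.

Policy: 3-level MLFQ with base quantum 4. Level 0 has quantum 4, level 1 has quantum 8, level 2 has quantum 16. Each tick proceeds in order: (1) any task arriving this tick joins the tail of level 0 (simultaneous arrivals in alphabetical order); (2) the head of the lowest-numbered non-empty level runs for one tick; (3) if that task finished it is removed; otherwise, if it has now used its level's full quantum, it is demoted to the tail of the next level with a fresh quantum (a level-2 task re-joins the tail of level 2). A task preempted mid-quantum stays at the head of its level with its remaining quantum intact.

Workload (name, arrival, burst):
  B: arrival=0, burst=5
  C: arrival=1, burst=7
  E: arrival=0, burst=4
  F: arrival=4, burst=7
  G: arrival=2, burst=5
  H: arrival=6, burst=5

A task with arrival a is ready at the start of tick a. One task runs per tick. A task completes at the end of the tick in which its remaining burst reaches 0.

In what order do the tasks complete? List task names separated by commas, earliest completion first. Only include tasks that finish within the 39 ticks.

completion order = E, B, C, G, F, H

t=0: L0/L1/L2 = BE/-/- → run B
t=1: L0/L1/L2 = BEC/-/- → run B
t=2: L0/L1/L2 = BECG/-/- → run B
t=3: L0/L1/L2 = BECG/-/- → run B
t=4: L0/L1/L2 = ECGF/B/- → run E
t=5: L0/L1/L2 = ECGF/B/- → run E
t=6: L0/L1/L2 = ECGFH/B/- → run E
t=7: L0/L1/L2 = ECGFH/B/- → run E
t=8: L0/L1/L2 = CGFH/B/- → run C
t=9: L0/L1/L2 = CGFH/B/- → run C
t=10: L0/L1/L2 = CGFH/B/- → run C
t=11: L0/L1/L2 = CGFH/B/- → run C
t=12: L0/L1/L2 = GFH/BC/- → run G
t=13: L0/L1/L2 = GFH/BC/- → run G
t=14: L0/L1/L2 = GFH/BC/- → run G
t=15: L0/L1/L2 = GFH/BC/- → run G
t=16: L0/L1/L2 = FH/BCG/- → run F
t=17: L0/L1/L2 = FH/BCG/- → run F
t=18: L0/L1/L2 = FH/BCG/- → run F
t=19: L0/L1/L2 = FH/BCG/- → run F
t=20: L0/L1/L2 = H/BCGF/- → run H
t=21: L0/L1/L2 = H/BCGF/- → run H
t=22: L0/L1/L2 = H/BCGF/- → run H
t=23: L0/L1/L2 = H/BCGF/- → run H
t=24: L0/L1/L2 = -/BCGFH/- → run B
t=25: L0/L1/L2 = -/CGFH/- → run C
t=26: L0/L1/L2 = -/CGFH/- → run C
t=27: L0/L1/L2 = -/CGFH/- → run C
t=28: L0/L1/L2 = -/GFH/- → run G
t=29: L0/L1/L2 = -/FH/- → run F
t=30: L0/L1/L2 = -/FH/- → run F
t=31: L0/L1/L2 = -/FH/- → run F
t=32: L0/L1/L2 = -/H/- → run H
t=33: (idle)
t=34: (idle)
t=35: (idle)
t=36: (idle)
t=37: (idle)
t=38: (idle)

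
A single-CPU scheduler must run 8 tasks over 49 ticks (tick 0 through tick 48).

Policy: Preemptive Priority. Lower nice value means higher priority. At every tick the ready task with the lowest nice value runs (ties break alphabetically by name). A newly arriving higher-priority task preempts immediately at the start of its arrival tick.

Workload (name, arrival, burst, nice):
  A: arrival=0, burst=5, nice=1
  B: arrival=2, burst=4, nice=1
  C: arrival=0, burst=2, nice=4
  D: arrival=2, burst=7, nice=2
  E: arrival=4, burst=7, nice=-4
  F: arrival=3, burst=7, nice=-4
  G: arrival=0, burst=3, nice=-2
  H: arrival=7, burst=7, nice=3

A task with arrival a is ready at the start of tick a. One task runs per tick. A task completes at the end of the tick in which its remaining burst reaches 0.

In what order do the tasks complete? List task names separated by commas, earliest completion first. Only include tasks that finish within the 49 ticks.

t=0: ready={A,C,G} → run G
t=1: ready={A,C,G} → run G
t=2: ready={A,B,C,D,G} → run G
t=3: ready={A,B,C,D,F} → run F
t=4: ready={A,B,C,D,E,F} → run E
t=5: ready={A,B,C,D,E,F} → run E
t=6: ready={A,B,C,D,E,F} → run E
t=7: ready={A,B,C,D,E,F,H} → run E
t=8: ready={A,B,C,D,E,F,H} → run E
t=9: ready={A,B,C,D,E,F,H} → run E
t=10: ready={A,B,C,D,E,F,H} → run E
t=11: ready={A,B,C,D,F,H} → run F
t=12: ready={A,B,C,D,F,H} → run F
t=13: ready={A,B,C,D,F,H} → run F
t=14: ready={A,B,C,D,F,H} → run F
t=15: ready={A,B,C,D,F,H} → run F
t=16: ready={A,B,C,D,F,H} → run F
t=17: ready={A,B,C,D,H} → run A
t=18: ready={A,B,C,D,H} → run A
t=19: ready={A,B,C,D,H} → run A
t=20: ready={A,B,C,D,H} → run A
t=21: ready={A,B,C,D,H} → run A
t=22: ready={B,C,D,H} → run B
t=23: ready={B,C,D,H} → run B
t=24: ready={B,C,D,H} → run B
t=25: ready={B,C,D,H} → run B
t=26: ready={C,D,H} → run D
t=27: ready={C,D,H} → run D
t=28: ready={C,D,H} → run D
t=29: ready={C,D,H} → run D
t=30: ready={C,D,H} → run D
t=31: ready={C,D,H} → run D
t=32: ready={C,D,H} → run D
t=33: ready={C,H} → run H
t=34: ready={C,H} → run H
t=35: ready={C,H} → run H
t=36: ready={C,H} → run H
t=37: ready={C,H} → run H
t=38: ready={C,H} → run H
t=39: ready={C,H} → run H
t=40: ready={C} → run C
t=41: ready={C} → run C
t=42: (idle)
t=43: (idle)
t=44: (idle)
t=45: (idle)
t=46: (idle)
t=47: (idle)
t=48: (idle)

completion order = G, E, F, A, B, D, H, C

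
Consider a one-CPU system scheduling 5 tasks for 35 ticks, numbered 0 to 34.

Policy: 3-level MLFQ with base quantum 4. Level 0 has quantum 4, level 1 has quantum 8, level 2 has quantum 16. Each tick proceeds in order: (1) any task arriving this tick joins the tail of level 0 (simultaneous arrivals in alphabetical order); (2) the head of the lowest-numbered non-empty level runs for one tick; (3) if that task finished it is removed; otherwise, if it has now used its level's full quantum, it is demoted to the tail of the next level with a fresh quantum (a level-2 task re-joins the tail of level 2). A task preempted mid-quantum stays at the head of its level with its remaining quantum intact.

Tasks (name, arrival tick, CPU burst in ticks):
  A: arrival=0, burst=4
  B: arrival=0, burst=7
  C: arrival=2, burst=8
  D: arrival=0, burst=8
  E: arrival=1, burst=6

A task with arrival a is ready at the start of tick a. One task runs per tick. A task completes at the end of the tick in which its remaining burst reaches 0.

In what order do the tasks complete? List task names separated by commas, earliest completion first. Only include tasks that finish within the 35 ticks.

completion order = A, B, D, E, C

t=0: L0/L1/L2 = ABD/-/- → run A
t=1: L0/L1/L2 = ABDE/-/- → run A
t=2: L0/L1/L2 = ABDEC/-/- → run A
t=3: L0/L1/L2 = ABDEC/-/- → run A
t=4: L0/L1/L2 = BDEC/-/- → run B
t=5: L0/L1/L2 = BDEC/-/- → run B
t=6: L0/L1/L2 = BDEC/-/- → run B
t=7: L0/L1/L2 = BDEC/-/- → run B
t=8: L0/L1/L2 = DEC/B/- → run D
t=9: L0/L1/L2 = DEC/B/- → run D
t=10: L0/L1/L2 = DEC/B/- → run D
t=11: L0/L1/L2 = DEC/B/- → run D
t=12: L0/L1/L2 = EC/BD/- → run E
t=13: L0/L1/L2 = EC/BD/- → run E
t=14: L0/L1/L2 = EC/BD/- → run E
t=15: L0/L1/L2 = EC/BD/- → run E
t=16: L0/L1/L2 = C/BDE/- → run C
t=17: L0/L1/L2 = C/BDE/- → run C
t=18: L0/L1/L2 = C/BDE/- → run C
t=19: L0/L1/L2 = C/BDE/- → run C
t=20: L0/L1/L2 = -/BDEC/- → run B
t=21: L0/L1/L2 = -/BDEC/- → run B
t=22: L0/L1/L2 = -/BDEC/- → run B
t=23: L0/L1/L2 = -/DEC/- → run D
t=24: L0/L1/L2 = -/DEC/- → run D
t=25: L0/L1/L2 = -/DEC/- → run D
t=26: L0/L1/L2 = -/DEC/- → run D
t=27: L0/L1/L2 = -/EC/- → run E
t=28: L0/L1/L2 = -/EC/- → run E
t=29: L0/L1/L2 = -/C/- → run C
t=30: L0/L1/L2 = -/C/- → run C
t=31: L0/L1/L2 = -/C/- → run C
t=32: L0/L1/L2 = -/C/- → run C
t=33: (idle)
t=34: (idle)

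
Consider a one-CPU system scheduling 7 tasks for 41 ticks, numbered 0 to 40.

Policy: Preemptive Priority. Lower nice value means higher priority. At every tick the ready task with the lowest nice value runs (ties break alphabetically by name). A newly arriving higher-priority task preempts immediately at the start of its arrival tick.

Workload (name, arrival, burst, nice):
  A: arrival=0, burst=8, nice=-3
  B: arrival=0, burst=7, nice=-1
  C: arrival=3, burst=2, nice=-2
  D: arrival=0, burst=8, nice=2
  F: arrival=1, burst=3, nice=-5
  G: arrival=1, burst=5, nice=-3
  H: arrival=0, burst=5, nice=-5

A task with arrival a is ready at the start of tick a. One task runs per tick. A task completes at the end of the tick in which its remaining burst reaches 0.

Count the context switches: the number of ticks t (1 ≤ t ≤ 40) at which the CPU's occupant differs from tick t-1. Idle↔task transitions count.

t=0: ready={A,B,D,H} → run H
t=1: ready={A,B,D,F,G,H} → run F
t=2: ready={A,B,D,F,G,H} → run F
t=3: ready={A,B,C,D,F,G,H} → run F
t=4: ready={A,B,C,D,G,H} → run H
t=5: ready={A,B,C,D,G,H} → run H
t=6: ready={A,B,C,D,G,H} → run H
t=7: ready={A,B,C,D,G,H} → run H
t=8: ready={A,B,C,D,G} → run A
t=9: ready={A,B,C,D,G} → run A
t=10: ready={A,B,C,D,G} → run A
t=11: ready={A,B,C,D,G} → run A
t=12: ready={A,B,C,D,G} → run A
t=13: ready={A,B,C,D,G} → run A
t=14: ready={A,B,C,D,G} → run A
t=15: ready={A,B,C,D,G} → run A
t=16: ready={B,C,D,G} → run G
t=17: ready={B,C,D,G} → run G
t=18: ready={B,C,D,G} → run G
t=19: ready={B,C,D,G} → run G
t=20: ready={B,C,D,G} → run G
t=21: ready={B,C,D} → run C
t=22: ready={B,C,D} → run C
t=23: ready={B,D} → run B
t=24: ready={B,D} → run B
t=25: ready={B,D} → run B
t=26: ready={B,D} → run B
t=27: ready={B,D} → run B
t=28: ready={B,D} → run B
t=29: ready={B,D} → run B
t=30: ready={D} → run D
t=31: ready={D} → run D
t=32: ready={D} → run D
t=33: ready={D} → run D
t=34: ready={D} → run D
t=35: ready={D} → run D
t=36: ready={D} → run D
t=37: ready={D} → run D
t=38: (idle)
t=39: (idle)
t=40: (idle)

context switches = 8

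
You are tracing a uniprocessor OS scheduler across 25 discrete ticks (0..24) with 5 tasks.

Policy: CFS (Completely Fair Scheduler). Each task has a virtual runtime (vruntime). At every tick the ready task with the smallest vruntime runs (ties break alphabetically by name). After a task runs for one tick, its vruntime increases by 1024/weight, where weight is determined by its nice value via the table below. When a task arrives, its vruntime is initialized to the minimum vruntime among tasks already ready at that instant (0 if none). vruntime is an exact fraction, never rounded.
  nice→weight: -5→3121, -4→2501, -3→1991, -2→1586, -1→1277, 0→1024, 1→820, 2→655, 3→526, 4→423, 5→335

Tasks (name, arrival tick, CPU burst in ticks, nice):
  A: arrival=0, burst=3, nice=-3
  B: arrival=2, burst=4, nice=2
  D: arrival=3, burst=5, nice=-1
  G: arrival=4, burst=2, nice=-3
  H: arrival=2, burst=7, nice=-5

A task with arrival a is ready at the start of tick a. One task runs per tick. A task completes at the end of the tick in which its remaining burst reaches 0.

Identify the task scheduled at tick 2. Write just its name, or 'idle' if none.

running at tick 2 = A

t=0: vr[A=0] → run A
t=1: vr[A=1024/1991] → run A
t=2: vr[A=2048/1991 B=2048/1991 H=2048/1991] → run A
t=3: vr[B=2048/1991 D=2048/1991 H=2048/1991] → run B
t=4: vr[B=3380224/1304105 D=2048/1991 G=2048/1991 H=2048/1991] → run D
t=5: vr[B=3380224/1304105 D=4654080/2542507 G=2048/1991 H=2048/1991] → run G
t=6: vr[B=3380224/1304105 D=4654080/2542507 G=3072/1991 H=2048/1991] → run H
t=7: vr[B=3380224/1304105 D=4654080/2542507 G=3072/1991 H=8430592/6213911] → run H
t=8: vr[B=3380224/1304105 D=4654080/2542507 G=3072/1991 H=10469376/6213911] → run G
t=9: vr[B=3380224/1304105 D=4654080/2542507 H=10469376/6213911] → run H
t=10: vr[B=3380224/1304105 D=4654080/2542507 H=12508160/6213911] → run D
t=11: vr[B=3380224/1304105 D=6692864/2542507 H=12508160/6213911] → run H
t=12: vr[B=3380224/1304105 D=6692864/2542507 H=14546944/6213911] → run H
t=13: vr[B=3380224/1304105 D=6692864/2542507 H=16585728/6213911] → run B
t=14: vr[B=5419008/1304105 D=6692864/2542507 H=16585728/6213911] → run D
t=15: vr[B=5419008/1304105 D=8731648/2542507 H=16585728/6213911] → run H
t=16: vr[B=5419008/1304105 D=8731648/2542507 H=18624512/6213911] → run H
t=17: vr[B=5419008/1304105 D=8731648/2542507] → run D
t=18: vr[B=5419008/1304105 D=10770432/2542507] → run B
t=19: vr[B=7457792/1304105 D=10770432/2542507] → run D
t=20: vr[B=7457792/1304105] → run B
t=21: (idle)
t=22: (idle)
t=23: (idle)
t=24: (idle)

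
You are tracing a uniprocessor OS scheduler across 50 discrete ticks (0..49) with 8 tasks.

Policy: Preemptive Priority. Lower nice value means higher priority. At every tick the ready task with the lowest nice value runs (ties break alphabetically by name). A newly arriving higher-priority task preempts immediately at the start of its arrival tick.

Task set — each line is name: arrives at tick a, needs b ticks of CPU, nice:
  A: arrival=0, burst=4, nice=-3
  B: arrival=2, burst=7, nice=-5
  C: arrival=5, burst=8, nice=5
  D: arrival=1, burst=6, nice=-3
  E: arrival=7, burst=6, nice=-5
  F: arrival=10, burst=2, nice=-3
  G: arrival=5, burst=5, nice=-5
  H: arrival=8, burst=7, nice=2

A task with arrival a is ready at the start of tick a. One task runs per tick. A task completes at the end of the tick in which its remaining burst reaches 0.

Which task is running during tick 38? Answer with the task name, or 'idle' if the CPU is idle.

running at tick 38 = C

t=0: ready={A} → run A
t=1: ready={A,D} → run A
t=2: ready={A,B,D} → run B
t=3: ready={A,B,D} → run B
t=4: ready={A,B,D} → run B
t=5: ready={A,B,C,D,G} → run B
t=6: ready={A,B,C,D,G} → run B
t=7: ready={A,B,C,D,E,G} → run B
t=8: ready={A,B,C,D,E,G,H} → run B
t=9: ready={A,C,D,E,G,H} → run E
t=10: ready={A,C,D,E,F,G,H} → run E
t=11: ready={A,C,D,E,F,G,H} → run E
t=12: ready={A,C,D,E,F,G,H} → run E
t=13: ready={A,C,D,E,F,G,H} → run E
t=14: ready={A,C,D,E,F,G,H} → run E
t=15: ready={A,C,D,F,G,H} → run G
t=16: ready={A,C,D,F,G,H} → run G
t=17: ready={A,C,D,F,G,H} → run G
t=18: ready={A,C,D,F,G,H} → run G
t=19: ready={A,C,D,F,G,H} → run G
t=20: ready={A,C,D,F,H} → run A
t=21: ready={A,C,D,F,H} → run A
t=22: ready={C,D,F,H} → run D
t=23: ready={C,D,F,H} → run D
t=24: ready={C,D,F,H} → run D
t=25: ready={C,D,F,H} → run D
t=26: ready={C,D,F,H} → run D
t=27: ready={C,D,F,H} → run D
t=28: ready={C,F,H} → run F
t=29: ready={C,F,H} → run F
t=30: ready={C,H} → run H
t=31: ready={C,H} → run H
t=32: ready={C,H} → run H
t=33: ready={C,H} → run H
t=34: ready={C,H} → run H
t=35: ready={C,H} → run H
t=36: ready={C,H} → run H
t=37: ready={C} → run C
t=38: ready={C} → run C
t=39: ready={C} → run C
t=40: ready={C} → run C
t=41: ready={C} → run C
t=42: ready={C} → run C
t=43: ready={C} → run C
t=44: ready={C} → run C
t=45: (idle)
t=46: (idle)
t=47: (idle)
t=48: (idle)
t=49: (idle)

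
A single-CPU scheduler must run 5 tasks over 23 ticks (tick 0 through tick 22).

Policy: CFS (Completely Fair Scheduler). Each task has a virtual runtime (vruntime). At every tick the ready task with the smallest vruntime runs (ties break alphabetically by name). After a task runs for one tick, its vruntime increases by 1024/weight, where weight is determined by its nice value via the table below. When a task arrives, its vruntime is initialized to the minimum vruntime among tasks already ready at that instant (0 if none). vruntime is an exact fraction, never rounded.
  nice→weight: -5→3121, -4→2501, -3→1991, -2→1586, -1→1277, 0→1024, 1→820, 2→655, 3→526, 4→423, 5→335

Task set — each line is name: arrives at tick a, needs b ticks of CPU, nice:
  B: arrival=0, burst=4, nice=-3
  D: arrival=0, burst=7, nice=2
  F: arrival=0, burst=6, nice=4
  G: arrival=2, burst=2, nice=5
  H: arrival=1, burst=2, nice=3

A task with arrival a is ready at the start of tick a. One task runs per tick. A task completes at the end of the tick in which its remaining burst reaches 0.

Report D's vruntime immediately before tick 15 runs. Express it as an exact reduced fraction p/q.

t=0: vr[B=0 D=0 F=0] → run B
t=1: vr[B=1024/1991 D=0 F=0 H=0] → run D
t=2: vr[B=1024/1991 D=1024/655 F=0 G=0 H=0] → run F
t=3: vr[B=1024/1991 D=1024/655 F=1024/423 G=0 H=0] → run G
t=4: vr[B=1024/1991 D=1024/655 F=1024/423 G=1024/335 H=0] → run H
t=5: vr[B=1024/1991 D=1024/655 F=1024/423 G=1024/335 H=512/263] → run B
t=6: vr[B=2048/1991 D=1024/655 F=1024/423 G=1024/335 H=512/263] → run B
t=7: vr[B=3072/1991 D=1024/655 F=1024/423 G=1024/335 H=512/263] → run B
t=8: vr[D=1024/655 F=1024/423 G=1024/335 H=512/263] → run D
t=9: vr[D=2048/655 F=1024/423 G=1024/335 H=512/263] → run H
t=10: vr[D=2048/655 F=1024/423 G=1024/335] → run F
t=11: vr[D=2048/655 F=2048/423 G=1024/335] → run G
t=12: vr[D=2048/655 F=2048/423] → run D
t=13: vr[D=3072/655 F=2048/423] → run D
t=14: vr[D=4096/655 F=2048/423] → run F
t=15: vr[D=4096/655 F=1024/141] → run D
t=16: vr[D=1024/131 F=1024/141] → run F
t=17: vr[D=1024/131 F=4096/423] → run D
t=18: vr[D=6144/655 F=4096/423] → run D
t=19: vr[F=4096/423] → run F
t=20: vr[F=5120/423] → run F
t=21: (idle)
t=22: (idle)

vruntime(D, start of tick 15) = 4096/655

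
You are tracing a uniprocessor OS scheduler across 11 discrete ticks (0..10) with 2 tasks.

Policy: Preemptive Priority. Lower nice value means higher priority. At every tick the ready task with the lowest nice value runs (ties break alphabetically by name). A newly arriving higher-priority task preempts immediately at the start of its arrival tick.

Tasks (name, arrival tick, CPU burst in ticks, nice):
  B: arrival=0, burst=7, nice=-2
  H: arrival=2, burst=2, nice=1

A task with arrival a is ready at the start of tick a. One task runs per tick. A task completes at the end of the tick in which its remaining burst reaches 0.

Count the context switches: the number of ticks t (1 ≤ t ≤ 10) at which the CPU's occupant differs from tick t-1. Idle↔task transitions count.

t=0: ready={B} → run B
t=1: ready={B} → run B
t=2: ready={B,H} → run B
t=3: ready={B,H} → run B
t=4: ready={B,H} → run B
t=5: ready={B,H} → run B
t=6: ready={B,H} → run B
t=7: ready={H} → run H
t=8: ready={H} → run H
t=9: (idle)
t=10: (idle)

context switches = 2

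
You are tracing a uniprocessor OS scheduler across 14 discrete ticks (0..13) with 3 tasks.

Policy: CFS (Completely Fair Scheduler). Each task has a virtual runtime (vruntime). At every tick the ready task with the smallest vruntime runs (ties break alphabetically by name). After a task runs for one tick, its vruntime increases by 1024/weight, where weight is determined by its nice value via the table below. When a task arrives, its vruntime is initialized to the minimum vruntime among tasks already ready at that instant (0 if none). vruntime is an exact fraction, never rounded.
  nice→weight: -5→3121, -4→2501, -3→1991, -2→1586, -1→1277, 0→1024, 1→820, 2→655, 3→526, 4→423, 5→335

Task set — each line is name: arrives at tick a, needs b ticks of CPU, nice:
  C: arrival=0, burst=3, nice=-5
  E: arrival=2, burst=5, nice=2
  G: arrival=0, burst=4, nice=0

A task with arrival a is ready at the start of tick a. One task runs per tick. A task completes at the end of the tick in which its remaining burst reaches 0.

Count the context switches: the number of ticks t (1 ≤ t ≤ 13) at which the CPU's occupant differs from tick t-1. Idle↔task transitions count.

context switches = 9

t=0: vr[C=0 G=0] → run C
t=1: vr[C=1024/3121 G=0] → run G
t=2: vr[C=1024/3121 E=1024/3121 G=1] → run C
t=3: vr[C=2048/3121 E=1024/3121 G=1] → run E
t=4: vr[C=2048/3121 E=3866624/2044255 G=1] → run C
t=5: vr[E=3866624/2044255 G=1] → run G
t=6: vr[E=3866624/2044255 G=2] → run E
t=7: vr[E=7062528/2044255 G=2] → run G
t=8: vr[E=7062528/2044255 G=3] → run G
t=9: vr[E=7062528/2044255] → run E
t=10: vr[E=10258432/2044255] → run E
t=11: vr[E=13454336/2044255] → run E
t=12: (idle)
t=13: (idle)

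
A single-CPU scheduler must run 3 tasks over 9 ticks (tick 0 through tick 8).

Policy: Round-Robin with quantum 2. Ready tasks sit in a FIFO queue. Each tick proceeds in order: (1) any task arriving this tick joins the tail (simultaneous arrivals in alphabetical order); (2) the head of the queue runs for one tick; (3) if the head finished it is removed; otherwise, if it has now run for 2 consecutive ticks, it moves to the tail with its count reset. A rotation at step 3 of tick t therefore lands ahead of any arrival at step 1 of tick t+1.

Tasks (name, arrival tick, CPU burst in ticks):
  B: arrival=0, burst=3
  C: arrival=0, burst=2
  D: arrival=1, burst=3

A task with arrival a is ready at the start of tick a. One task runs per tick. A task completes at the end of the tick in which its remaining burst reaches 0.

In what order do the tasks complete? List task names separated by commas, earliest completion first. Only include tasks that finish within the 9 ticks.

completion order = C, B, D

t=0: queue=[B,C] q_used=0 → run B
t=1: queue=[B,C,D] q_used=1 → run B
t=2: queue=[C,D,B] q_used=0 → run C
t=3: queue=[C,D,B] q_used=1 → run C
t=4: queue=[D,B] q_used=0 → run D
t=5: queue=[D,B] q_used=1 → run D
t=6: queue=[B,D] q_used=0 → run B
t=7: queue=[D] q_used=0 → run D
t=8: (idle)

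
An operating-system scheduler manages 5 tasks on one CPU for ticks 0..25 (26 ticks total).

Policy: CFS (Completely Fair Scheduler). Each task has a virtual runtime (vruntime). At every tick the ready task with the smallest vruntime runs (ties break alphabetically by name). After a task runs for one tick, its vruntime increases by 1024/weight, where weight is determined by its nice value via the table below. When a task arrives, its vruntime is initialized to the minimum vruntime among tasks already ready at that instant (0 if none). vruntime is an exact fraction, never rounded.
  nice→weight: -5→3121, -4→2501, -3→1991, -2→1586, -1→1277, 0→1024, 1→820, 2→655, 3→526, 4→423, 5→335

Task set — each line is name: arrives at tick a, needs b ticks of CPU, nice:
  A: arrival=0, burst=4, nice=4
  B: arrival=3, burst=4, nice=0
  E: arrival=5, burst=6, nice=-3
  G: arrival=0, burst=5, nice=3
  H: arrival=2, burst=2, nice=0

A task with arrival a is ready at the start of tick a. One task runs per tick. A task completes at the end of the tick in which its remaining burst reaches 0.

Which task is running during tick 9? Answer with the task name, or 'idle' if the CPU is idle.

t=0: vr[A=0 G=0] → run A
t=1: vr[A=1024/423 G=0] → run G
t=2: vr[A=1024/423 G=512/263 H=512/263] → run G
t=3: vr[A=1024/423 B=512/263 G=1024/263 H=512/263] → run B
t=4: vr[A=1024/423 B=775/263 G=1024/263 H=512/263] → run H
t=5: vr[A=1024/423 B=775/263 E=1024/423 G=1024/263 H=775/263] → run A
t=6: vr[A=2048/423 B=775/263 E=1024/423 G=1024/263 H=775/263] → run E
t=7: vr[A=2048/423 B=775/263 E=2471936/842193 G=1024/263 H=775/263] → run E
t=8: vr[A=2048/423 B=775/263 E=2905088/842193 G=1024/263 H=775/263] → run B
t=9: vr[A=2048/423 B=1038/263 E=2905088/842193 G=1024/263 H=775/263] → run H
t=10: vr[A=2048/423 B=1038/263 E=2905088/842193 G=1024/263] → run E
t=11: vr[A=2048/423 B=1038/263 E=3338240/842193 G=1024/263] → run G
t=12: vr[A=2048/423 B=1038/263 E=3338240/842193 G=1536/263] → run B
t=13: vr[A=2048/423 B=1301/263 E=3338240/842193 G=1536/263] → run E
t=14: vr[A=2048/423 B=1301/263 E=3771392/842193 G=1536/263] → run E
t=15: vr[A=2048/423 B=1301/263 E=4204544/842193 G=1536/263] → run A
t=16: vr[A=1024/141 B=1301/263 E=4204544/842193 G=1536/263] → run B
t=17: vr[A=1024/141 E=4204544/842193 G=1536/263] → run E
t=18: vr[A=1024/141 G=1536/263] → run G
t=19: vr[A=1024/141 G=2048/263] → run A
t=20: vr[G=2048/263] → run G
t=21: (idle)
t=22: (idle)
t=23: (idle)
t=24: (idle)
t=25: (idle)

running at tick 9 = H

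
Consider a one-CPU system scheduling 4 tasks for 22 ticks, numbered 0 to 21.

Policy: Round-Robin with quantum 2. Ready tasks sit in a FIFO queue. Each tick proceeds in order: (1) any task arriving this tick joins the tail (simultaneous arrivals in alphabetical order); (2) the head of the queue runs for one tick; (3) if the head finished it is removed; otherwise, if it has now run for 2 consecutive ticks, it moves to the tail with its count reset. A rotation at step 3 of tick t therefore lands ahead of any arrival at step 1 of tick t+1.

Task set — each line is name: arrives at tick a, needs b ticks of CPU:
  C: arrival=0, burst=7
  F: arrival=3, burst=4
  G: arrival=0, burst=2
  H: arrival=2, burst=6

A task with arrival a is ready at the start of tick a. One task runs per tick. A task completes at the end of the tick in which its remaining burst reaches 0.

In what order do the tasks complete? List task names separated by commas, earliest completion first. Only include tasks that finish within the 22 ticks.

t=0: queue=[C,G] q_used=0 → run C
t=1: queue=[C,G] q_used=1 → run C
t=2: queue=[G,C,H] q_used=0 → run G
t=3: queue=[G,C,H,F] q_used=1 → run G
t=4: queue=[C,H,F] q_used=0 → run C
t=5: queue=[C,H,F] q_used=1 → run C
t=6: queue=[H,F,C] q_used=0 → run H
t=7: queue=[H,F,C] q_used=1 → run H
t=8: queue=[F,C,H] q_used=0 → run F
t=9: queue=[F,C,H] q_used=1 → run F
t=10: queue=[C,H,F] q_used=0 → run C
t=11: queue=[C,H,F] q_used=1 → run C
t=12: queue=[H,F,C] q_used=0 → run H
t=13: queue=[H,F,C] q_used=1 → run H
t=14: queue=[F,C,H] q_used=0 → run F
t=15: queue=[F,C,H] q_used=1 → run F
t=16: queue=[C,H] q_used=0 → run C
t=17: queue=[H] q_used=0 → run H
t=18: queue=[H] q_used=1 → run H
t=19: (idle)
t=20: (idle)
t=21: (idle)

completion order = G, F, C, H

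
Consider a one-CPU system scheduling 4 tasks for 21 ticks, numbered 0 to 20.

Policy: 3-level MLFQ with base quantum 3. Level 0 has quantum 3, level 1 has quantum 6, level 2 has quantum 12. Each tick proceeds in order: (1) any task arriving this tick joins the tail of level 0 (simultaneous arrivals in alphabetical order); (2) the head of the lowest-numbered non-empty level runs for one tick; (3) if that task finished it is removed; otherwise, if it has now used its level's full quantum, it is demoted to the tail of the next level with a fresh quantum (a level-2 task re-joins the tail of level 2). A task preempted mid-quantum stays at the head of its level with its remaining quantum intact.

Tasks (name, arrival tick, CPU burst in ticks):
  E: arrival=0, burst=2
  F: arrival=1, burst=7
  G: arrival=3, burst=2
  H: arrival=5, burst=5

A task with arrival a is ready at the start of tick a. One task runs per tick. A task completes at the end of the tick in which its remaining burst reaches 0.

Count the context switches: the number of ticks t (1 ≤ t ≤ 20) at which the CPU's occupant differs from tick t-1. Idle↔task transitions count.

context switches = 6

t=0: L0/L1/L2 = E/-/- → run E
t=1: L0/L1/L2 = EF/-/- → run E
t=2: L0/L1/L2 = F/-/- → run F
t=3: L0/L1/L2 = FG/-/- → run F
t=4: L0/L1/L2 = FG/-/- → run F
t=5: L0/L1/L2 = GH/F/- → run G
t=6: L0/L1/L2 = GH/F/- → run G
t=7: L0/L1/L2 = H/F/- → run H
t=8: L0/L1/L2 = H/F/- → run H
t=9: L0/L1/L2 = H/F/- → run H
t=10: L0/L1/L2 = -/FH/- → run F
t=11: L0/L1/L2 = -/FH/- → run F
t=12: L0/L1/L2 = -/FH/- → run F
t=13: L0/L1/L2 = -/FH/- → run F
t=14: L0/L1/L2 = -/H/- → run H
t=15: L0/L1/L2 = -/H/- → run H
t=16: (idle)
t=17: (idle)
t=18: (idle)
t=19: (idle)
t=20: (idle)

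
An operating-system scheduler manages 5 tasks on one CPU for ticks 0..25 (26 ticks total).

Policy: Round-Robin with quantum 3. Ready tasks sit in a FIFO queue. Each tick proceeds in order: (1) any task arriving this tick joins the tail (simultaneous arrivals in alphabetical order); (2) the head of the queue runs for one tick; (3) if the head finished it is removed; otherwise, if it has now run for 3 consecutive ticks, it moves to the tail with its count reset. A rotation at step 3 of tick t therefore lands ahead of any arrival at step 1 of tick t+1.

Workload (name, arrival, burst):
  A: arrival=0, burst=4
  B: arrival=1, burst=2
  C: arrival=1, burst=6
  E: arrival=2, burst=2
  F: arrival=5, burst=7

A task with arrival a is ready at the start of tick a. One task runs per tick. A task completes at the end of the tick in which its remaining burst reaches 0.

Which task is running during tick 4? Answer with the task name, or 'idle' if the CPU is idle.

running at tick 4 = B

t=0: queue=[A] q_used=0 → run A
t=1: queue=[A,B,C] q_used=1 → run A
t=2: queue=[A,B,C,E] q_used=2 → run A
t=3: queue=[B,C,E,A] q_used=0 → run B
t=4: queue=[B,C,E,A] q_used=1 → run B
t=5: queue=[C,E,A,F] q_used=0 → run C
t=6: queue=[C,E,A,F] q_used=1 → run C
t=7: queue=[C,E,A,F] q_used=2 → run C
t=8: queue=[E,A,F,C] q_used=0 → run E
t=9: queue=[E,A,F,C] q_used=1 → run E
t=10: queue=[A,F,C] q_used=0 → run A
t=11: queue=[F,C] q_used=0 → run F
t=12: queue=[F,C] q_used=1 → run F
t=13: queue=[F,C] q_used=2 → run F
t=14: queue=[C,F] q_used=0 → run C
t=15: queue=[C,F] q_used=1 → run C
t=16: queue=[C,F] q_used=2 → run C
t=17: queue=[F] q_used=0 → run F
t=18: queue=[F] q_used=1 → run F
t=19: queue=[F] q_used=2 → run F
t=20: queue=[F] q_used=0 → run F
t=21: (idle)
t=22: (idle)
t=23: (idle)
t=24: (idle)
t=25: (idle)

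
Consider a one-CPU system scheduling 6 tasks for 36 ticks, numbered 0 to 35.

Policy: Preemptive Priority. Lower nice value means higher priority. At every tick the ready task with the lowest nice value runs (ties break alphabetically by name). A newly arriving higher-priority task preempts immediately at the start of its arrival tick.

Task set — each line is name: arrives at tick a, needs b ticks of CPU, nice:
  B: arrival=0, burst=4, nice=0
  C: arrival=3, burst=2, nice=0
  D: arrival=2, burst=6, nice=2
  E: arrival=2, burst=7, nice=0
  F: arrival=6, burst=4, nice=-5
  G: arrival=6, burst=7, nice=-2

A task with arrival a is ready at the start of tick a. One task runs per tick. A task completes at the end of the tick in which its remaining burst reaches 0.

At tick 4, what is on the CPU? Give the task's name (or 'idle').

running at tick 4 = C

t=0: ready={B} → run B
t=1: ready={B} → run B
t=2: ready={B,D,E} → run B
t=3: ready={B,C,D,E} → run B
t=4: ready={C,D,E} → run C
t=5: ready={C,D,E} → run C
t=6: ready={D,E,F,G} → run F
t=7: ready={D,E,F,G} → run F
t=8: ready={D,E,F,G} → run F
t=9: ready={D,E,F,G} → run F
t=10: ready={D,E,G} → run G
t=11: ready={D,E,G} → run G
t=12: ready={D,E,G} → run G
t=13: ready={D,E,G} → run G
t=14: ready={D,E,G} → run G
t=15: ready={D,E,G} → run G
t=16: ready={D,E,G} → run G
t=17: ready={D,E} → run E
t=18: ready={D,E} → run E
t=19: ready={D,E} → run E
t=20: ready={D,E} → run E
t=21: ready={D,E} → run E
t=22: ready={D,E} → run E
t=23: ready={D,E} → run E
t=24: ready={D} → run D
t=25: ready={D} → run D
t=26: ready={D} → run D
t=27: ready={D} → run D
t=28: ready={D} → run D
t=29: ready={D} → run D
t=30: (idle)
t=31: (idle)
t=32: (idle)
t=33: (idle)
t=34: (idle)
t=35: (idle)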